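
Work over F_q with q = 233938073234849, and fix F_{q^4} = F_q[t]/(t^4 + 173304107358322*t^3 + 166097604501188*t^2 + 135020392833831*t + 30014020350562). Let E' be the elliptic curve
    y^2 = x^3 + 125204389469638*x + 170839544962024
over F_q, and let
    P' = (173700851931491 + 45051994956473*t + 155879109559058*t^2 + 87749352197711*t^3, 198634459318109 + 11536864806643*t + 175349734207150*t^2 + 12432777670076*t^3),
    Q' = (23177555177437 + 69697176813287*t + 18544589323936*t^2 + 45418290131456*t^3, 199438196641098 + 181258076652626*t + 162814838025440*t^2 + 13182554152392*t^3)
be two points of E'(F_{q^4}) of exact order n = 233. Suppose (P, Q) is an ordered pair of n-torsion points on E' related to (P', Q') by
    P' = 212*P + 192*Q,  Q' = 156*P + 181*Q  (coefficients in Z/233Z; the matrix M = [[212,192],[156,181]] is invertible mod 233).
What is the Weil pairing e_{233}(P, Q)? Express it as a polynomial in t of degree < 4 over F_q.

Under M = [[212,192],[156,181]] in GL_2(Z/233), e_{233}(P',Q') = e_{233}(P,Q)^(212*181-192*156 mod 233).
Hence e(P,Q) = e(P',Q')^{51} where 51 = 32^{-1} mod 233.
Double-and-add over 11101001: 8-1 doublings, 5-1 additions; each step l_{T,T}/v_{2T} or l_{T,P'}/v at Q'+S for random S.
Miller gives e_{233}(P',Q') = 102726896418486 + 65600047860808*t + 155346054643040*t^2 + 27340615225664*t^3 in F_{233938073234849^4}.
e_{233}(P,Q) = (102726896418486 + 65600047860808*t + 155346054643040*t^2 + 27340615225664*t^3)^{51} = 80088746643573 + 115104904238950*t + 170921622219509*t^2 + 176617680201605*t^3.

80088746643573 + 115104904238950*t + 170921622219509*t^2 + 176617680201605*t^3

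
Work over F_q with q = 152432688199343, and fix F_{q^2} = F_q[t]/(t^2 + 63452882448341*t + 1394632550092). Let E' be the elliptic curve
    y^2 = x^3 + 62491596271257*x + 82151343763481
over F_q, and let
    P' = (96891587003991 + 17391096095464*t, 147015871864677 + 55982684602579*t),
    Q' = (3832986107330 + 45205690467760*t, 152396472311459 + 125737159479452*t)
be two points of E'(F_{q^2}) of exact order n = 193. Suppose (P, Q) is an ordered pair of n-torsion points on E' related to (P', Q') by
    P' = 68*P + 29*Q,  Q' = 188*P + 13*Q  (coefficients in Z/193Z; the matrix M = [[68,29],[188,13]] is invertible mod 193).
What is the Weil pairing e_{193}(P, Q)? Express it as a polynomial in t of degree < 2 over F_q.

36273935274973 + 21917482627136*t

The 193-Weil pairing on E[193] over F_{152432688199343} is alternating-bilinear: e_{193}(P',Q') = e_{193}(P,Q)^det(M).
Hence e(P,Q) = e(P',Q')^{190} where 190 = 64^{-1} mod 193.
Double-and-add over 11000001: 8-1 doublings, 3-1 additions; each step l_{T,T}/v_{2T} or l_{T,P'}/v at Q'+S for random S.
So e_{193}(P',Q') = 17511212873839 + 125965520966237*t.
(17511212873839 + 125965520966237*t)^{190} mod (152432688199343,f) = 36273935274973 + 21917482627136*t.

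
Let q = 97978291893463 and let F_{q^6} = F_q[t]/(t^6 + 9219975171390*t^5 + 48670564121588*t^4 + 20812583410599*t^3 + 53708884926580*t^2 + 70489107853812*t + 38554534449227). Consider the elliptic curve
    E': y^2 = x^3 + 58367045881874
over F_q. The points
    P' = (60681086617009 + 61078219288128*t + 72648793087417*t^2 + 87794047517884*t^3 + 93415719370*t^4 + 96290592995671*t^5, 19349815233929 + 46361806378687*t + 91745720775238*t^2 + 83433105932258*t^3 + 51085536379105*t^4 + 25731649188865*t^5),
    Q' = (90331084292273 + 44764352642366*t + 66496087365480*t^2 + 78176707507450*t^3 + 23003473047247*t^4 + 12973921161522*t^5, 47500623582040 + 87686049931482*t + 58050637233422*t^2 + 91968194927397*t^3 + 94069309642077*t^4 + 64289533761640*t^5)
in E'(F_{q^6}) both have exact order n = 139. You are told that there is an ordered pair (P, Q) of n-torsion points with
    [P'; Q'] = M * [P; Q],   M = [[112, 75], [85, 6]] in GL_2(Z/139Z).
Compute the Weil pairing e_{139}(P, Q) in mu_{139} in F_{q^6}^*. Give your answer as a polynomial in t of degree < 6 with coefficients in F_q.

Alternating bilinearity on E[139] (values in mu_{139} in F_{97978291893463^6}) gives e(P',Q') = e(P,Q)^det(M).
112*6 - 75*85 = -5703; reduced mod 139: det = 135, inverse 104.
Double-and-add over 10001011: 8-1 doublings, 4-1 additions; each step l_{T,T}/v_{2T} or l_{T,P'}/v at Q'+S for random S.
Result: e(P',Q') = 42054310668296 + 11827764005333*t + 35288148424631*t^2 + 31146317620423*t^3 + 71472434108635*t^4 + 96668422915220*t^5.
Thus e_{139}(P,Q) = 6463477548462 + 66839294790481*t + 66493032760562*t^2 + 18509442770151*t^3 + 49372650039531*t^4 + 53246001702774*t^5.

6463477548462 + 66839294790481*t + 66493032760562*t^2 + 18509442770151*t^3 + 49372650039531*t^4 + 53246001702774*t^5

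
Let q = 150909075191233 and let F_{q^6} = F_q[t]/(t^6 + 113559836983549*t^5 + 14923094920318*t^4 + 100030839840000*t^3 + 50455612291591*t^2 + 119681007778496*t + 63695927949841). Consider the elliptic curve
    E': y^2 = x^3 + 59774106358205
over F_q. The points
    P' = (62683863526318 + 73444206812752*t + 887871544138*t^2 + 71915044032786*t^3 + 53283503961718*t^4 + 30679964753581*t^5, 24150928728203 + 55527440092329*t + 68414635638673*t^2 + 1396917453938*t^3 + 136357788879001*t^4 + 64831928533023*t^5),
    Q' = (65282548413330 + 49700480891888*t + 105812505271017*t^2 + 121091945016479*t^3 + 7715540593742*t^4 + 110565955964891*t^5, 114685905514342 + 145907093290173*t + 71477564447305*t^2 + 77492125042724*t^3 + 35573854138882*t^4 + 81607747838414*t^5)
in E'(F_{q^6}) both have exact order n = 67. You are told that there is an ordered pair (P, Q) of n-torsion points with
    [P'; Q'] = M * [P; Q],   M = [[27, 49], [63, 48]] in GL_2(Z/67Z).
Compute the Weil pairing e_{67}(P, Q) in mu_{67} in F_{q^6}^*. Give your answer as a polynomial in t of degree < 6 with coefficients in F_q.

Alternating bilinearity on E[67] (values in mu_{67} in F_{150909075191233^6}) gives e(P',Q') = e(P,Q)^det(M).
So e_{67}(P,Q) = e_{67}(P',Q')^{41}, since 18*41 = 1 mod 67.
Miller loop for e_{67} over F_{150909075191233^6}: bits of 67 = 1000011; 6 double steps + 2 add steps, l/v at each.
f_P(D_Q)/f_Q(D_P) = 143913987240471 + 8181094200130*t + 100187317792817*t^2 + 125014687965146*t^3 + 117081910879171*t^4 + 120743770129173*t^5.
Hence e(P,Q) = 96734300443537 + 91261317738605*t + 74859481229521*t^2 + 36138040446330*t^3 + 91398815721241*t^4 + 121767680293763*t^5 in F_{150909075191233^6}^*.

96734300443537 + 91261317738605*t + 74859481229521*t^2 + 36138040446330*t^3 + 91398815721241*t^4 + 121767680293763*t^5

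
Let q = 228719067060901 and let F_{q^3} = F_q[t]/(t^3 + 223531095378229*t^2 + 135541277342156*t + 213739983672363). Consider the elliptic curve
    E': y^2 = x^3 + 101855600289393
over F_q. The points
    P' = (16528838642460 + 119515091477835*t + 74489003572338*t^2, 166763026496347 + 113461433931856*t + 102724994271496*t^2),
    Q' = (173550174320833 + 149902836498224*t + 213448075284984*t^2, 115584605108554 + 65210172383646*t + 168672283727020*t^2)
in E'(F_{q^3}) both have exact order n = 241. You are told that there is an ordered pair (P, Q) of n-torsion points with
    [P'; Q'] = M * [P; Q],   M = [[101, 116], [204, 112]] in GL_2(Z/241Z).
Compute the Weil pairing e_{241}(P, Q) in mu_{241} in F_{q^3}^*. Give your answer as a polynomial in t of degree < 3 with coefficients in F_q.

Under M = [[101,116],[204,112]] in GL_2(Z/241), e_{241}(P',Q') = e_{241}(P,Q)^(101*112-116*204 mod 241).
det M = 101*112 - 116*204 = -12352 = 180 (mod 241); 180^{-1} = 79 (mod 241).
Run Miller on y^2=x^3+101855600289393 over F_{228719067060901}: ladder 11110001 (8 bits); e = f_P(D_Q)/f_Q(D_P).
So e_{241}(P',Q') = 12781739905270 + 121760073197544*t + 165790862230699*t^2.
e_{241}(P,Q) = (12781739905270 + 121760073197544*t + 165790862230699*t^2)^{79} = 19588239702007 + 120795972216711*t + 224547032468716*t^2.

19588239702007 + 120795972216711*t + 224547032468716*t^2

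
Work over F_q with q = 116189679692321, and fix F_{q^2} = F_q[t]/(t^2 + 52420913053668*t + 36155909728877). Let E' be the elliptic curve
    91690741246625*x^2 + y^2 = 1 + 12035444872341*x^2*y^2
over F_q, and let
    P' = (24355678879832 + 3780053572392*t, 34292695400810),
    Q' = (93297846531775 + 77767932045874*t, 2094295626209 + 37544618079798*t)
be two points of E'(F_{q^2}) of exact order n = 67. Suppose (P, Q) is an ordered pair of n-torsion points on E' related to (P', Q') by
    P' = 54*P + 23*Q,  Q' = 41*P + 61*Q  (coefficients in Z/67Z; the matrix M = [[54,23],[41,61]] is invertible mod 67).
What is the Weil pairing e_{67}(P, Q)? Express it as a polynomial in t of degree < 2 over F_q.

Alternating bilinearity on E[67] (values in mu_{67} in F_{116189679692321^2}) gives e(P',Q') = e(P,Q)^det(M).
54*61 - 23*41 = 2351; reduced mod 67: det = 6, inverse 56.
Edwards a_E,d_E -> Montgomery A=41532905472153,B=24038963950606 -> Weierstrass 50779268015385,80676541656627 via alpha=56017590917268,beta=19913824093571.
Double-and-add over 1000011: 7-1 doublings, 3-1 additions; each step l_{T,T}/v_{2T} or l_{T,P'}/v at Q'+S for random S.
Result: e(P',Q') = 75993799099365 + 69726188965473*t.
e_{67}(P,Q) = (75993799099365 + 69726188965473*t)^{56} = 79456147304180 + 51210535243929*t.

79456147304180 + 51210535243929*t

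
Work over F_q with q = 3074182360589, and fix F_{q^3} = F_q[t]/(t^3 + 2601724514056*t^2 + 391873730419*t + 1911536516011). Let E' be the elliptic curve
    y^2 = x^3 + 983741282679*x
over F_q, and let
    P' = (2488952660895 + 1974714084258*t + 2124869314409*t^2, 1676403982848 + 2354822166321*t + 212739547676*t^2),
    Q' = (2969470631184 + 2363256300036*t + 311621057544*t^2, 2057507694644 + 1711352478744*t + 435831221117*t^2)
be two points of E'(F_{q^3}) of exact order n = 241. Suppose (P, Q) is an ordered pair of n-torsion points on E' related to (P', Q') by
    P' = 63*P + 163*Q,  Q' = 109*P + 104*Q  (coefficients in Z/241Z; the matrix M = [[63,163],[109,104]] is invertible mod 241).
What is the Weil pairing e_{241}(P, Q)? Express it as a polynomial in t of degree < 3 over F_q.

2376209690963 + 676007892351*t + 348169852502*t^2

Under M = [[63,163],[109,104]] in GL_2(Z/241), e_{241}(P',Q') = e_{241}(P,Q)^(63*104-163*109 mod 241).
Inverting 112 mod 241: 170. Thus e_{241}(P,Q) = e(P',Q')^{170}.
Double-and-add over 11110001: 8-1 doublings, 5-1 additions; each step l_{T,T}/v_{2T} or l_{T,P'}/v at Q'+S for random S.
Result: e(P',Q') = 2150008680042 + 1876889307861*t + 2365010022484*t^2.
Thus e_{241}(P,Q) = 2376209690963 + 676007892351*t + 348169852502*t^2.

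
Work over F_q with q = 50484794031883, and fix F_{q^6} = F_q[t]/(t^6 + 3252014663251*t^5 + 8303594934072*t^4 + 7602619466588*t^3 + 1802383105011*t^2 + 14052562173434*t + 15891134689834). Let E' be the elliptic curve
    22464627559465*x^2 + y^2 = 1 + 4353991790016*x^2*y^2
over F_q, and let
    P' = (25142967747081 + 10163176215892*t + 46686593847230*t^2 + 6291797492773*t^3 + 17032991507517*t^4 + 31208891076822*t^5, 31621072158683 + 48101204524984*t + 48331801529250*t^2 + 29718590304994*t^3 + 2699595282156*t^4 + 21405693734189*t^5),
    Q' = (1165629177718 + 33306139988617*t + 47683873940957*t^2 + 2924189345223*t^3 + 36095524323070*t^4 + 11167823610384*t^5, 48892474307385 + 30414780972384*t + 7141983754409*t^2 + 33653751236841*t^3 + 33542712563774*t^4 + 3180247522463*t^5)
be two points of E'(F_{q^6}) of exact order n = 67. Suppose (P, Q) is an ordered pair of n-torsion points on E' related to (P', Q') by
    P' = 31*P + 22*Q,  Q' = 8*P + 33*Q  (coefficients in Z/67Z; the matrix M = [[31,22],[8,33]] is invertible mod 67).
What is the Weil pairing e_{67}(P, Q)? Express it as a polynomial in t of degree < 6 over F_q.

Under M = [[31,22],[8,33]] in GL_2(Z/67), e_{67}(P',Q') = e_{67}(P,Q)^(31*33-22*8 mod 67).
31*33 - 22*8 = 847; reduced mod 67: det = 43, inverse 53.
Edwards a_E,d_E -> Montgomery A=41389901443078,B=7833358816438 -> Weierstrass 42204350782002,32753233176754 via alpha=46540431584816,beta=17148857450333.
Run Miller on y^2=x^3+42204350782002*x+32753233176754 over F_{50484794031883}: ladder 1000011 (7 bits); e = f_P(D_Q)/f_Q(D_P).
e_{67}(P',Q') = 27942840334972 + 37199643104106*t + 44599568777267*t^2 + 10940065233881*t^3 + 43565192677678*t^4 + 5424746788085*t^5.
Raise to 53: e(P,Q) = 11154897303701 + 12891641629816*t + 36401881474005*t^2 + 48152660989168*t^3 + 6421383211495*t^4 + 41164953857554*t^5 in mu_{67}.

11154897303701 + 12891641629816*t + 36401881474005*t^2 + 48152660989168*t^3 + 6421383211495*t^4 + 41164953857554*t^5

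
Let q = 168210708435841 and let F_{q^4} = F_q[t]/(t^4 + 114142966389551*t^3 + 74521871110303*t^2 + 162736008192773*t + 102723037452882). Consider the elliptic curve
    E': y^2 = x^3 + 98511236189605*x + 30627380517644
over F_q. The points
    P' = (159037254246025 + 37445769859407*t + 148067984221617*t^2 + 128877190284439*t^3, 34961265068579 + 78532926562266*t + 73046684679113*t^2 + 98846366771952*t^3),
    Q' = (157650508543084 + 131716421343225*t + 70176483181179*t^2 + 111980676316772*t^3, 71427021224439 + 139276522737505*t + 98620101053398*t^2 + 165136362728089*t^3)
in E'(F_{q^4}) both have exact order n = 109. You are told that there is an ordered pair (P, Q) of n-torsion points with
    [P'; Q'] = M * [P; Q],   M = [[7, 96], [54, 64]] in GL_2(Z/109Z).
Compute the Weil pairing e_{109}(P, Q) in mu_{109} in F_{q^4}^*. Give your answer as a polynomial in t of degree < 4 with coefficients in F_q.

100340633123673 + 45354537011229*t + 107009677333811*t^2 + 63266798147905*t^3

Under M = [[7,96],[54,64]] in GL_2(Z/109), e_{109}(P',Q') = e_{109}(P,Q)^(7*64-96*54 mod 109).
Hence e(P,Q) = e(P',Q')^{20} where 20 = 60^{-1} mod 109.
Double-and-add over 1101101: 7-1 doublings, 5-1 additions; each step l_{T,T}/v_{2T} or l_{T,P'}/v at Q'+S for random S.
So e_{109}(P',Q') = 14888383594705 + 8851980340440*t + 108110781834604*t^2 + 32698721453923*t^3.
Thus e_{109}(P,Q) = 100340633123673 + 45354537011229*t + 107009677333811*t^2 + 63266798147905*t^3.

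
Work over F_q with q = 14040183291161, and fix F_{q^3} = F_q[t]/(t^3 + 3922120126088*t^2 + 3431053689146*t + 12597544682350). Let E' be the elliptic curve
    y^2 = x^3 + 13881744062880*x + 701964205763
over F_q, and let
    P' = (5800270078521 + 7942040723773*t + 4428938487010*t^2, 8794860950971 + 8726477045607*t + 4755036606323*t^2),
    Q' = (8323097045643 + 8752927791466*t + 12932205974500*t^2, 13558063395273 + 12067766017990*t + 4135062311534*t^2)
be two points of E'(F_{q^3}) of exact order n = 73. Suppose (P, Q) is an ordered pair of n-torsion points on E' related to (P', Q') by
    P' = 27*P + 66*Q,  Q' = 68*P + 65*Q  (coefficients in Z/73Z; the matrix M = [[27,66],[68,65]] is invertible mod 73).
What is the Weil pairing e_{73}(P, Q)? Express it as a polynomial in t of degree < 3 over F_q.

e_{73}(aP+bQ,cP+dQ) = e_{73}(P,Q)^(ad-bc); with (a,b,c,d)=(27,66,68,65) this gives the det-73 law.
Inverting 41 mod 73: 57. Thus e_{73}(P,Q) = e(P',Q')^{57}.
Miller loop for e_{73} over F_{14040183291161^3}: bits of 73 = 1001001; 6 double steps + 2 add steps, l/v at each.
Result: e(P',Q') = 6651806911328 + 4729809013057*t + 9034511882077*t^2.
Finally e_{73}(P,Q) = 12836677725991 + 9868214479524*t + 695683907120*t^2.

12836677725991 + 9868214479524*t + 695683907120*t^2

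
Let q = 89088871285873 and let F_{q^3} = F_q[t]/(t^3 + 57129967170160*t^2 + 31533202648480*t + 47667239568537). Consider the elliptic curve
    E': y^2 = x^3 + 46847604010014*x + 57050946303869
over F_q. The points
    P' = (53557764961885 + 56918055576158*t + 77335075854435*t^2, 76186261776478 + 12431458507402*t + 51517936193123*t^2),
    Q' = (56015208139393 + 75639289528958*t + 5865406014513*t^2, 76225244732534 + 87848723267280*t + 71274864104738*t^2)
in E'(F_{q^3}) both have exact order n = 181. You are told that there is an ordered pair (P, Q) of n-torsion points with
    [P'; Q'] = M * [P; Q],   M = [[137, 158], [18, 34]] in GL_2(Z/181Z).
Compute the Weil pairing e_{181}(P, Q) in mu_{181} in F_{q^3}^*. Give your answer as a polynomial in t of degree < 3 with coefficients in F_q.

10964549289357 + 8149089558492*t + 72986974397576*t^2

Since e_{181}(P,P)=e_{181}(Q,Q)=1 and e_{181}(Q,P)=e_{181}(P,Q)^{-1}, expanding e_{181}(137*P + 158*Q,18*P + 34*Q) leaves e(P,Q)^det(M).
Hence e(P,Q) = e(P',Q')^{136} where 136 = 4^{-1} mod 181.
Run Miller on y^2=x^3+46847604010014*x+57050946303869 over F_{89088871285873}: ladder 10110101 (8 bits); e = f_P(D_Q)/f_Q(D_P).
e_{181}(P',Q') = 75715669546051 + 80414287152603*t + 84300374817975*t^2.
Thus e_{181}(P,Q) = 10964549289357 + 8149089558492*t + 72986974397576*t^2.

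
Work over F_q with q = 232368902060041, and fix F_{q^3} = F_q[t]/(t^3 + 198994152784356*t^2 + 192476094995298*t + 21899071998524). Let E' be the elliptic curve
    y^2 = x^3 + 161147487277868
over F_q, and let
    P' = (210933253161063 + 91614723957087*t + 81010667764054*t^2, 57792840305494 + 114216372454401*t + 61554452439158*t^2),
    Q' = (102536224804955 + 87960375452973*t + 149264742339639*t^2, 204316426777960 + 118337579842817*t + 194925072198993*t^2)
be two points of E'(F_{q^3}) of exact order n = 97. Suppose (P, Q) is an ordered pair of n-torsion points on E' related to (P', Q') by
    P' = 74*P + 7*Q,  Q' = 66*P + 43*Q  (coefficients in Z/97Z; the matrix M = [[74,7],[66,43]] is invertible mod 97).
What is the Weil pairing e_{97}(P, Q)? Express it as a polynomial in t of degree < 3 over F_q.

e_{97}(aP+bQ,cP+dQ) = e_{97}(P,Q)^(ad-bc); with (a,b,c,d)=(74,7,66,43) this gives the det-97 law.
det(M) mod 97 = 4; its inverse in (Z/97)^* is 73 (check: 4*73 mod 97 = 1).
Build f_{97,P'} and f_{97,Q'} via the 7-bit ladder of 97=1100001_2; evaluate at shifted divisors; quotient in F_{232368902060041^3}.
So e_{97}(P',Q') = 188034513282317 + 98010435783361*t + 86282843771075*t^2.
Hence e(P,Q) = 49689334227550 + 230331322329152*t + 203252181834120*t^2 in F_{232368902060041^3}^*.

49689334227550 + 230331322329152*t + 203252181834120*t^2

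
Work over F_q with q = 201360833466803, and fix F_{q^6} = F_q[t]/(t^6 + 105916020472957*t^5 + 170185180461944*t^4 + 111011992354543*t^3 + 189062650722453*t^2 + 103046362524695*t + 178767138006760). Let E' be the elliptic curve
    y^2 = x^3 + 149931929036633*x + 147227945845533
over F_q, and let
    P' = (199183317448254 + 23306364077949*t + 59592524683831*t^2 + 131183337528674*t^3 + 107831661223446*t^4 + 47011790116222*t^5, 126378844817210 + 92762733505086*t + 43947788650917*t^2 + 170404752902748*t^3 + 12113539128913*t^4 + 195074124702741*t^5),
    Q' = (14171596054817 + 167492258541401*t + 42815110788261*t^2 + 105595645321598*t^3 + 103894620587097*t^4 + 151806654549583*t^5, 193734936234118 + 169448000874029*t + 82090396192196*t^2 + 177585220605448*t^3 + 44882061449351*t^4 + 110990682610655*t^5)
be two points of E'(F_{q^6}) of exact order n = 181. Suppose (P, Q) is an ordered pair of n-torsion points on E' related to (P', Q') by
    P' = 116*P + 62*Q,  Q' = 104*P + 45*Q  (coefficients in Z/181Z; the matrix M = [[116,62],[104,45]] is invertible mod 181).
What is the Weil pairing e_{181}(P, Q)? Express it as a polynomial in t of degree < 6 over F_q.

33898526960377 + 174050483775596*t + 195468409562952*t^2 + 50370108584330*t^3 + 54790937659841*t^4 + 172641926147088*t^5

e_{181}(aP+bQ,cP+dQ) = e_{181}(P,Q)^(ad-bc); with (a,b,c,d)=(116,62,104,45) this gives the det-181 law.
Inverting 39 mod 181: 65. Thus e_{181}(P,Q) = e(P',Q')^{65}.
Build f_{181,P'} and f_{181,Q'} via the 8-bit ladder of 181=10110101_2; evaluate at shifted divisors; quotient in F_{201360833466803^6}.
The quotient is 9066199849833 + 161941716561819*t + 23263762841759*t^2 + 115623236866411*t^3 + 85854275371501*t^4 + 84945607705479*t^5.
Hence e(P,Q) = 33898526960377 + 174050483775596*t + 195468409562952*t^2 + 50370108584330*t^3 + 54790937659841*t^4 + 172641926147088*t^5 in F_{201360833466803^6}^*.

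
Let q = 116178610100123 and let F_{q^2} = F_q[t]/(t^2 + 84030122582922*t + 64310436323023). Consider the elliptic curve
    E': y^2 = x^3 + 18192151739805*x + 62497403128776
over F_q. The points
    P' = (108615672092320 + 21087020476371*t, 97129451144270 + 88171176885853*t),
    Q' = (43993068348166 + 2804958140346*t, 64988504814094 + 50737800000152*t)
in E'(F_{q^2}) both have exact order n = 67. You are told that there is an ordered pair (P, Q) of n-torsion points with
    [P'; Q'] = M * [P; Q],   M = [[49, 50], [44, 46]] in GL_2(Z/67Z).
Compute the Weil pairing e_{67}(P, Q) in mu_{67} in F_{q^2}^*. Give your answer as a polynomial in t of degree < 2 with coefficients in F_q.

115901810193494 + 68646845503299*t

Alternating bilinearity on E[67] (values in mu_{67} in F_{116178610100123^2}) gives e(P',Q') = e(P,Q)^det(M).
49*46 - 50*44 = 54; reduced mod 67: det = 54, inverse 36.
Double-and-add over 1000011: 7-1 doublings, 3-1 additions; each step l_{T,T}/v_{2T} or l_{T,P'}/v at Q'+S for random S.
e_{67}(P',Q') = 21454491941378 + 25033637158027*t.
Thus e_{67}(P,Q) = 115901810193494 + 68646845503299*t.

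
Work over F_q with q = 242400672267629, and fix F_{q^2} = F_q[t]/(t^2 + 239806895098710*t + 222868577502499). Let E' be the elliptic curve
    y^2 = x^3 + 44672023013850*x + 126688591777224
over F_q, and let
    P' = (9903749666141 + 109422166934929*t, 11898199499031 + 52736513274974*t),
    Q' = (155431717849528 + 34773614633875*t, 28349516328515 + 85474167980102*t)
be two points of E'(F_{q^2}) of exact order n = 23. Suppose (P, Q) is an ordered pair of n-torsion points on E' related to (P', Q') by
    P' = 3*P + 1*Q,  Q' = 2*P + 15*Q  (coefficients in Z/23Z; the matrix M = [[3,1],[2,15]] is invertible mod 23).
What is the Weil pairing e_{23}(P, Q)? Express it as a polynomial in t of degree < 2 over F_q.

e_{23}(aP+bQ,cP+dQ) = e_{23}(P,Q)^(ad-bc); with (a,b,c,d)=(3,1,2,15) this gives the det-23 law.
Hence e(P,Q) = e(P',Q')^{15} where 15 = 20^{-1} mod 23.
n = 23 = (10111)_2 (5 bits, wt 4); accumulate f_{23,P'}(Q'+S)/f_{23,P'}(S) along the 4-step ladder.
e_{23}(P',Q') = 185186093325670 + 216100452693124*t.
e_{23}(P,Q) = (185186093325670 + 216100452693124*t)^{15} = 232576559411788 + 150288109320815*t.

232576559411788 + 150288109320815*t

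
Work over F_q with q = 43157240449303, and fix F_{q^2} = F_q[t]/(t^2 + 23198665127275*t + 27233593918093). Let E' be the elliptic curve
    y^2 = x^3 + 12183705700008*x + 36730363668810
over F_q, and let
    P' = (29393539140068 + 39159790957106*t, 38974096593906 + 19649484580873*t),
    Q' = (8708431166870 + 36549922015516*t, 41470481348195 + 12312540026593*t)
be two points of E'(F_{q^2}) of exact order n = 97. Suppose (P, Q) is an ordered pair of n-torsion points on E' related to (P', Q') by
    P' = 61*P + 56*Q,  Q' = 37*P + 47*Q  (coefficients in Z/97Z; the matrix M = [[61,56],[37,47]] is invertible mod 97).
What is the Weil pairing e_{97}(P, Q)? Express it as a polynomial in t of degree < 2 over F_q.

42838003647380 + 24493025737717*t

The 97-Weil pairing on E[97] over F_{43157240449303} is alternating-bilinear: e_{97}(P',Q') = e_{97}(P,Q)^det(M).
So e_{97}(P,Q) = e_{97}(P',Q')^{46}, since 19*46 = 1 mod 97.
n = 97 = (1100001)_2 (7 bits, wt 3); accumulate f_{97,P'}(Q'+S)/f_{97,P'}(S) along the 6-step ladder.
e_{97}(P',Q') = 28121403426275 + 27381694584923*t.
Finally e_{97}(P,Q) = 42838003647380 + 24493025737717*t.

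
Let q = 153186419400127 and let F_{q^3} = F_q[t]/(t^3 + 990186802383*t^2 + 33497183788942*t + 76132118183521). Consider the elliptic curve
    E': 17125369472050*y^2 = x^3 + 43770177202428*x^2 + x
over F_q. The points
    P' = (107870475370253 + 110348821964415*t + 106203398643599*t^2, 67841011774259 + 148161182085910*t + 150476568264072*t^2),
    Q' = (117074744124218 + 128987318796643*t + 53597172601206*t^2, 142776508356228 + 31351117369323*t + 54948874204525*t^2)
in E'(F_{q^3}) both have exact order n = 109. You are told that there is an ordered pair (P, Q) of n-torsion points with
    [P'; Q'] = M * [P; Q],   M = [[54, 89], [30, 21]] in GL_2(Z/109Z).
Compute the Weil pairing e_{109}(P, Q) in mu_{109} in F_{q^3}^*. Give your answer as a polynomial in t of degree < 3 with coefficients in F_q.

109884165122286 + 99570764955420*t + 115839319235764*t^2

e_{109} is bilinear + alternating on E[109], so e_{109}(54*P + 89*Q, 30*P + 21*Q) = e_{109}(P,Q)^(54*21-89*30).
det(M) mod 109 = 99; its inverse in (Z/109)^* is 98 (check: 99*98 mod 109 = 1).
(x,y)|->(13458101643398x+10546767674210,13458101643398y) sends E' to y^2=x^3+121627777536296*x+46633523025008.
Build f_{109,P'} and f_{109,Q'} via the 7-bit ladder of 109=1101101_2; evaluate at shifted divisors; quotient in F_{153186419400127^3}.
e_{109}(P',Q') = 35660870585354 + 14746288165408*t + 14373694334922*t^2.
Raise to 98: e(P,Q) = 109884165122286 + 99570764955420*t + 115839319235764*t^2 in mu_{109}.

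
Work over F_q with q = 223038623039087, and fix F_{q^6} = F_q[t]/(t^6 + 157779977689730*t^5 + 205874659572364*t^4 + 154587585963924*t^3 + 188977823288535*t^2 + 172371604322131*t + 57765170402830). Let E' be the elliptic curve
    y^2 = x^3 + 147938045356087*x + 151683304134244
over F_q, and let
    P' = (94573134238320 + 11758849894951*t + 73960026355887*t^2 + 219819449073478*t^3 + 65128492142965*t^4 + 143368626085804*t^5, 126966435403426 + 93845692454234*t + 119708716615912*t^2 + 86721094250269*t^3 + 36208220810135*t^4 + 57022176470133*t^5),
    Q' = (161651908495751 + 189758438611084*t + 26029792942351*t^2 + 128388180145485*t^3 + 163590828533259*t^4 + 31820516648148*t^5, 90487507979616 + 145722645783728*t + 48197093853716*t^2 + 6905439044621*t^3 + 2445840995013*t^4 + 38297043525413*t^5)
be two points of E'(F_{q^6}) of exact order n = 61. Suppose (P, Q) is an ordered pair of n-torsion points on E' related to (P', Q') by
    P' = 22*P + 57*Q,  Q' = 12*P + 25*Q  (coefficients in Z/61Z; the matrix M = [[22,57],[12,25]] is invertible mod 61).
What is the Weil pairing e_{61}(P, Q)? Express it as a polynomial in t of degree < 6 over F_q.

190935896177543 + 80514767530837*t + 80024075746290*t^2 + 171759007204528*t^3 + 192012027750042*t^4 + 29722782022429*t^5

Under M = [[22,57],[12,25]] in GL_2(Z/61), e_{61}(P',Q') = e_{61}(P,Q)^(22*25-57*12 mod 61).
22*25 - 57*12 = -134; reduced mod 61: det = 49, inverse 5.
n = 61 = (111101)_2 (6 bits, wt 5); accumulate f_{61,P'}(Q'+S)/f_{61,P'}(S) along the 5-step ladder.
Miller gives e_{61}(P',Q') = 98940462383374 + 11462843128591*t + 121965527493235*t^2 + 132829274229851*t^3 + 197568347132159*t^4 + 189441784767583*t^5 in F_{223038623039087^6}.
Hence e(P,Q) = 190935896177543 + 80514767530837*t + 80024075746290*t^2 + 171759007204528*t^3 + 192012027750042*t^4 + 29722782022429*t^5 in F_{223038623039087^6}^*.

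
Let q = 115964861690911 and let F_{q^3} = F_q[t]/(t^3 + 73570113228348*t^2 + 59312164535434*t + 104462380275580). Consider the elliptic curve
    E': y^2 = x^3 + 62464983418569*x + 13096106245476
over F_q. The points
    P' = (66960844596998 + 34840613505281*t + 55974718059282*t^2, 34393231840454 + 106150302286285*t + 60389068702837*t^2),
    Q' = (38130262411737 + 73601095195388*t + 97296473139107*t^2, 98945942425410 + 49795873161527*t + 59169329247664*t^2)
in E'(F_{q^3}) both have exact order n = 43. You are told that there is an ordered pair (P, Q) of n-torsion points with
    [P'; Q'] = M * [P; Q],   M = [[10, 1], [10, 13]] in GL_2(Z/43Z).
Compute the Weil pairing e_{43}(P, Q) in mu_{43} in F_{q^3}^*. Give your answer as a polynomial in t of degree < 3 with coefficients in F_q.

76897826108359 + 42278221343178*t + 39582209297145*t^2

Since e_{43}(P,P)=e_{43}(Q,Q)=1 and e_{43}(Q,P)=e_{43}(P,Q)^{-1}, expanding e_{43}(10*P + 1*Q,10*P + 13*Q) leaves e(P,Q)^det(M).
det(M) mod 43 = 34; its inverse in (Z/43)^* is 19 (check: 34*19 mod 43 = 1).
Build f_{43,P'} and f_{43,Q'} via the 6-bit ladder of 43=101011_2; evaluate at shifted divisors; quotient in F_{115964861690911^3}.
So e_{43}(P',Q') = 73352028986742 + 113901602260982*t + 69448616504259*t^2.
Raise to 19: e(P,Q) = 76897826108359 + 42278221343178*t + 39582209297145*t^2 in mu_{43}.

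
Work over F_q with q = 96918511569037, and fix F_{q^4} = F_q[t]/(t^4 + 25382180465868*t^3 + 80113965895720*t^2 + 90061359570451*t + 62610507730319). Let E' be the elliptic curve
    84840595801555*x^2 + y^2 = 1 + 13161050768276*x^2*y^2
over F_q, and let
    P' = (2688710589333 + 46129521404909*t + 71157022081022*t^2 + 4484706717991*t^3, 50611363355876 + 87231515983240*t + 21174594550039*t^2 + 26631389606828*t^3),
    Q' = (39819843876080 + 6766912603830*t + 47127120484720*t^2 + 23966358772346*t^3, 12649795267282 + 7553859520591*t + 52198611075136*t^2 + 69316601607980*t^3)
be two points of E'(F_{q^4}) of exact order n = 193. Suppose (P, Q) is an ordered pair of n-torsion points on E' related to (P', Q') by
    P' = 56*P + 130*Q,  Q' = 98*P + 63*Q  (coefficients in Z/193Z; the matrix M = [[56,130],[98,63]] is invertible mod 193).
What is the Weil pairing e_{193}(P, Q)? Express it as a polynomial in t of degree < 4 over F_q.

26668926050559 + 10022240652401*t + 71411276946104*t^2 + 6953431197257*t^3

Under M = [[56,130],[98,63]] in GL_2(Z/193), e_{193}(P',Q') = e_{193}(P,Q)^(56*63-130*98 mod 193).
56*63 - 130*98 = -9212; reduced mod 193: det = 52, inverse 26.
Edwards->Montgomery: u=(1+y)/(1-y), v=u/x -> 53812935367231v^2=u^3+18263406820253u^2+u; then x_W=42149514150579u+64792863546157: y^2=x^3+60741852904970*x+27951630405041.
8-bit Miller (11000001) on E'/F_{96918511569037} with a'=60741852904970, b'=27951630405041: accumulate tangent/chord ratios at Q'+S and P'+S'.
Miller gives e_{193}(P',Q') = 20942501789824 + 12114376895834*t + 82228871464746*t^2 + 84657926056555*t^3 in F_{96918511569037^4}.
(20942501789824 + 12114376895834*t + 82228871464746*t^2 + 84657926056555*t^3)^{26} mod (96918511569037,f) = 26668926050559 + 10022240652401*t + 71411276946104*t^2 + 6953431197257*t^3.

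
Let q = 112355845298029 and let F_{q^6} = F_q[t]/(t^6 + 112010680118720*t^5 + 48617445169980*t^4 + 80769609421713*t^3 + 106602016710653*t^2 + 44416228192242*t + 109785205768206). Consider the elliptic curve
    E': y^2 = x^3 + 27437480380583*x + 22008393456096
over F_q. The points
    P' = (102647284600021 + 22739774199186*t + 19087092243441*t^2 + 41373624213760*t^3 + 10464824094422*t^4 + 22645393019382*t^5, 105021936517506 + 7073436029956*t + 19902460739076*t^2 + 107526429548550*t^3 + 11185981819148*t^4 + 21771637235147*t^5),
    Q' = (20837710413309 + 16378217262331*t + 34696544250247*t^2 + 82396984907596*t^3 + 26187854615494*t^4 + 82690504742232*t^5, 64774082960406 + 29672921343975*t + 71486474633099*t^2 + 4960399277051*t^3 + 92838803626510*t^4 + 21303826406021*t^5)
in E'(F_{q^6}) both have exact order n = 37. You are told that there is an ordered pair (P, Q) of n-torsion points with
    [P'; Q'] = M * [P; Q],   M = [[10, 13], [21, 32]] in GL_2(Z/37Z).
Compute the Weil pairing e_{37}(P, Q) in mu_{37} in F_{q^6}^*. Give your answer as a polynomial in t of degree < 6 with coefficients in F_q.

e_{37}(aP+bQ,cP+dQ) = e_{37}(P,Q)^(ad-bc); with (a,b,c,d)=(10,13,21,32) this gives the det-37 law.
det(M) mod 37 = 10; its inverse in (Z/37)^* is 26 (check: 10*26 mod 37 = 1).
Run Miller on y^2=x^3+27437480380583*x+22008393456096 over F_{112355845298029}: ladder 100101 (6 bits); e = f_P(D_Q)/f_Q(D_P).
So e_{37}(P',Q') = 74125272902193 + 13972119939976*t + 51393355473658*t^2 + 51293635591706*t^3 + 24980522416609*t^4 + 98284864608339*t^5.
Raise to 26: e(P,Q) = 1404364885349 + 36182450542721*t + 85084321377658*t^2 + 1114531922541*t^3 + 68913491115654*t^4 + 31747308522075*t^5 in mu_{37}.

1404364885349 + 36182450542721*t + 85084321377658*t^2 + 1114531922541*t^3 + 68913491115654*t^4 + 31747308522075*t^5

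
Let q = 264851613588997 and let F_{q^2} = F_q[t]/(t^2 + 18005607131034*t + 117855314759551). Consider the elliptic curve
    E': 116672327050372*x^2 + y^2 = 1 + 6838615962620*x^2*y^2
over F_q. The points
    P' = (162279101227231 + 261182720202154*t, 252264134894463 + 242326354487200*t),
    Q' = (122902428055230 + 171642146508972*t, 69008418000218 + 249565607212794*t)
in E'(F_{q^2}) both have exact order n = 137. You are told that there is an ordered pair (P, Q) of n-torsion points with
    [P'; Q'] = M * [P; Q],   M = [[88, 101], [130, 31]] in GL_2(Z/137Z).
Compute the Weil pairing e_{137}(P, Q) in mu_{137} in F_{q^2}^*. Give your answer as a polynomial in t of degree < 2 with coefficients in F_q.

125076602742835 + 248210461858198*t

The 137-Weil pairing on E[137] over F_{264851613588997} is alternating-bilinear: e_{137}(P',Q') = e_{137}(P,Q)^det(M).
Inverting 10 mod 137: 96. Thus e_{137}(P,Q) = e(P',Q')^{96}.
Edwards->Montgomery: u=(1+y)/(1-y), v=u/x -> 243412865308233v^2=u^3+66155432432400u^2+u; then x_W=27458427771938u+20585157168832: y^2=x^3+232026467628226*x+84081639008866.
Miller loop for e_{137} over F_{264851613588997^2}: bits of 137 = 10001001; 7 double steps + 2 add steps, l/v at each.
The quotient is 35270211338244 + 13245163685045*t.
Hence e(P,Q) = 125076602742835 + 248210461858198*t in F_{264851613588997^2}^*.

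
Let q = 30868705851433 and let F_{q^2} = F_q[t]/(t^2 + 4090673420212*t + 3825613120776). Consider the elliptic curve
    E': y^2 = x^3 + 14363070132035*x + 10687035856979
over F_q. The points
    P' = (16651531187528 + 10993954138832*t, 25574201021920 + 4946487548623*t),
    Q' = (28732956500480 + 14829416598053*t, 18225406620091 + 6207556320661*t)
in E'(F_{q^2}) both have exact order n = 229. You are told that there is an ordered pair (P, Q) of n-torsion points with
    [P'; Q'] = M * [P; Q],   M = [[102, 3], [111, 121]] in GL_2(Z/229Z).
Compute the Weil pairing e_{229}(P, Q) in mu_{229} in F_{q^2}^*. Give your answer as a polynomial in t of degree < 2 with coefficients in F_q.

19434009310425 + 16197947845604*t

The 229-Weil pairing on E[229] over F_{30868705851433} is alternating-bilinear: e_{229}(P',Q') = e_{229}(P,Q)^det(M).
det(M) mod 229 = 101; its inverse in (Z/229)^* is 195 (check: 101*195 mod 229 = 1).
Miller loop for e_{229} over F_{30868705851433^2}: bits of 229 = 11100101; 7 double steps + 4 add steps, l/v at each.
Miller gives e_{229}(P',Q') = 25057245921899 + 6132854535130*t in F_{30868705851433^2}.
Thus e_{229}(P,Q) = 19434009310425 + 16197947845604*t.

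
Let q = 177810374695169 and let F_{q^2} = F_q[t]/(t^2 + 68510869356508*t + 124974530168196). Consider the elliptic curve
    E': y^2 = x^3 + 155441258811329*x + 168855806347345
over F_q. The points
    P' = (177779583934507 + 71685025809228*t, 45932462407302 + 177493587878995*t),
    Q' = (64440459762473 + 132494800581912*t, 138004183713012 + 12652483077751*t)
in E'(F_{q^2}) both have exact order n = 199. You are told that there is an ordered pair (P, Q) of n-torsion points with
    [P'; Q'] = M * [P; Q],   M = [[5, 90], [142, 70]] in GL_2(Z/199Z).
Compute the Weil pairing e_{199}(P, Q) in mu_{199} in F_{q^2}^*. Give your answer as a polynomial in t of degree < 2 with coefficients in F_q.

42774840316849 + 40387927788361*t

Under M = [[5,90],[142,70]] in GL_2(Z/199), e_{199}(P',Q') = e_{199}(P,Q)^(5*70-90*142 mod 199).
det(M) mod 199 = 107; its inverse in (Z/199)^* is 93 (check: 107*93 mod 199 = 1).
Run Miller on y^2=x^3+155441258811329*x+168855806347345 over F_{177810374695169}: ladder 11000111 (8 bits); e = f_P(D_Q)/f_Q(D_P).
Result: e(P',Q') = 160132780670139 + 174963049600449*t.
Finally e_{199}(P,Q) = 42774840316849 + 40387927788361*t.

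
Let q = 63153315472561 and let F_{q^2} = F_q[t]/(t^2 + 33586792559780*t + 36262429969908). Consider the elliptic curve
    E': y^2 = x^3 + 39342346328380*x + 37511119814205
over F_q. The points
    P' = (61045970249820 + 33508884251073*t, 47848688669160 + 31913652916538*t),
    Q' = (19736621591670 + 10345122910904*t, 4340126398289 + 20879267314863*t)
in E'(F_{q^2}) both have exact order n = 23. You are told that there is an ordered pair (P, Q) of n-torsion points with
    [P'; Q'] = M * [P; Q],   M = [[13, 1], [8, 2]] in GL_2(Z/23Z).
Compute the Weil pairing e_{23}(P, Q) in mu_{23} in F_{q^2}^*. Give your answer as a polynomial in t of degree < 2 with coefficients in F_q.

The 23-Weil pairing on E[23] over F_{63153315472561} is alternating-bilinear: e_{23}(P',Q') = e_{23}(P,Q)^det(M).
13*2 - 1*8 = 18; reduced mod 23: det = 18, inverse 9.
Build f_{23,P'} and f_{23,Q'} via the 5-bit ladder of 23=10111_2; evaluate at shifted divisors; quotient in F_{63153315472561^2}.
f_P(D_Q)/f_Q(D_P) = 58337296227111 + 46306278029451*t.
e_{23}(P,Q) = (58337296227111 + 46306278029451*t)^{9} = 15269803471003 + 57219752815336*t.

15269803471003 + 57219752815336*t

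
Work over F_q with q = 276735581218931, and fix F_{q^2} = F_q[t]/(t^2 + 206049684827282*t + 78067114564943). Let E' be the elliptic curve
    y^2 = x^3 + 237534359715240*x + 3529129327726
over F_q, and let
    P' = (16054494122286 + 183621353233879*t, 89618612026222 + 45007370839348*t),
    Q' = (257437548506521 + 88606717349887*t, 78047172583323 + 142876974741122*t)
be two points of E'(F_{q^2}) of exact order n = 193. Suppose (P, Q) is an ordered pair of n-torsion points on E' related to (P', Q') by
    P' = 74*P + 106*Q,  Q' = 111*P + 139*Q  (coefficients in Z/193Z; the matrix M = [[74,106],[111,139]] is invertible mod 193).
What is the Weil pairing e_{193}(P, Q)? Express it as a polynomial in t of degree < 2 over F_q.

Under M = [[74,106],[111,139]] in GL_2(Z/193), e_{193}(P',Q') = e_{193}(P,Q)^(74*139-106*111 mod 193).
det M = 74*139 - 106*111 = -1480 = 64 (mod 193); 64^{-1} = 190 (mod 193).
n = 193 = (11000001)_2 (8 bits, wt 3); accumulate f_{193,P'}(Q'+S)/f_{193,P'}(S) along the 7-step ladder.
Result: e(P',Q') = 101283061290109 + 211213842888364*t.
Thus e_{193}(P,Q) = 251127668281334 + 17886394311294*t.

251127668281334 + 17886394311294*t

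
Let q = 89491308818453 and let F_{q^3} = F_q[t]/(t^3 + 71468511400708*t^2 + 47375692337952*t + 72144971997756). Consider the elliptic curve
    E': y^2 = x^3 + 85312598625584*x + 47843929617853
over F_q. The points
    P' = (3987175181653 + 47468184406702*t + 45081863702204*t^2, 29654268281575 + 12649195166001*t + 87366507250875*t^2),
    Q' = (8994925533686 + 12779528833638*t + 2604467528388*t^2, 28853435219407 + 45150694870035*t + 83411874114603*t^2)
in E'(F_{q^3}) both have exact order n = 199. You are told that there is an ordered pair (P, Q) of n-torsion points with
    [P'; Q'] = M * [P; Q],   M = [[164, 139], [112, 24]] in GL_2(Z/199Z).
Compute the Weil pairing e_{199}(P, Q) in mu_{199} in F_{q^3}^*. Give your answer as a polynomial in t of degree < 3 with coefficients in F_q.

80815121309255 + 10369630528681*t + 70599447099944*t^2

Since e_{199}(P,P)=e_{199}(Q,Q)=1 and e_{199}(Q,P)=e_{199}(P,Q)^{-1}, expanding e_{199}(164*P + 139*Q,112*P + 24*Q) leaves e(P,Q)^det(M).
Hence e(P,Q) = e(P',Q')^{42} where 42 = 109^{-1} mod 199.
n = 199 = (11000111)_2 (8 bits, wt 5); accumulate f_{199,P'}(Q'+S)/f_{199,P'}(S) along the 7-step ladder.
e_{199}(P',Q') = 1093662128546 + 38455248735363*t + 51362613191660*t^2.
Thus e_{199}(P,Q) = 80815121309255 + 10369630528681*t + 70599447099944*t^2.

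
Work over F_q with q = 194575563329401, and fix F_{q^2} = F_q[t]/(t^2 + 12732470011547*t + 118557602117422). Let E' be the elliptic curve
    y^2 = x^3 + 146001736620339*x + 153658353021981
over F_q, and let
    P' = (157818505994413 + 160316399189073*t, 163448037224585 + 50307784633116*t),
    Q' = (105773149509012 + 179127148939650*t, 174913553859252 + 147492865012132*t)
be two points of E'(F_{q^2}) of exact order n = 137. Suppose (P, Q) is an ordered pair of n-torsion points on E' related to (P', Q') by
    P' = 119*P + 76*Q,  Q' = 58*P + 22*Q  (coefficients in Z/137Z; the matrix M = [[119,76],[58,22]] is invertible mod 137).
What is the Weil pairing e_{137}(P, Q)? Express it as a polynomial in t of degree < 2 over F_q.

Since e_{137}(P,P)=e_{137}(Q,Q)=1 and e_{137}(Q,P)=e_{137}(P,Q)^{-1}, expanding e_{137}(119*P + 76*Q,58*P + 22*Q) leaves e(P,Q)^det(M).
Hence e(P,Q) = e(P',Q')^{76} where 76 = 128^{-1} mod 137.
8-bit Miller (10001001) on E'/F_{194575563329401} with a'=146001736620339, b'=153658353021981: accumulate tangent/chord ratios at Q'+S and P'+S'.
The quotient is 172880243860959 + 58772116317487*t.
Thus e_{137}(P,Q) = 69369907612005 + 108809181213895*t.

69369907612005 + 108809181213895*t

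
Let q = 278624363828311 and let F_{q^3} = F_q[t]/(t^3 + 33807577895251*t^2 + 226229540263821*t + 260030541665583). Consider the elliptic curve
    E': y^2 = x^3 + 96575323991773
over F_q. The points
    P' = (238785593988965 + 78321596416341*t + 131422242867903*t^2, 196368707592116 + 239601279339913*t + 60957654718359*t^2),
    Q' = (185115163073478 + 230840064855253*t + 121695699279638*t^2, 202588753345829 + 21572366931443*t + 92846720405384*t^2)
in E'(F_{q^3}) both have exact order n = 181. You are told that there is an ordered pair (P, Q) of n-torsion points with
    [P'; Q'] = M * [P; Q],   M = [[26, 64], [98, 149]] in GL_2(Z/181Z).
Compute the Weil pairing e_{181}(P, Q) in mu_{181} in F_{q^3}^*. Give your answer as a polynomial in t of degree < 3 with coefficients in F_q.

143170336784339 + 76857188920046*t + 234093408690689*t^2

Under M = [[26,64],[98,149]] in GL_2(Z/181), e_{181}(P',Q') = e_{181}(P,Q)^(26*149-64*98 mod 181).
Inverting 136 mod 181: 4. Thus e_{181}(P,Q) = e(P',Q')^{4}.
Run Miller on y^2=x^3+96575323991773 over F_{278624363828311}: ladder 10110101 (8 bits); e = f_P(D_Q)/f_Q(D_P).
f_P(D_Q)/f_Q(D_P) = 96444790351748 + 11441217599766*t + 140166667319985*t^2.
Hence e(P,Q) = 143170336784339 + 76857188920046*t + 234093408690689*t^2 in F_{278624363828311^3}^*.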